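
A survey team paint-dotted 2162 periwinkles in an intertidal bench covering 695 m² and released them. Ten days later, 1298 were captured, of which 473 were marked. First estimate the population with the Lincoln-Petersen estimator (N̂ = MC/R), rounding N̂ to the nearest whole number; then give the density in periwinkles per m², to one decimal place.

N̂ = 2162·1298/473 = 2806276/473 ≈ 5932.9 → 5933
Density = N̂ / area = 5933 / 695 ≈ 8.54 → 8.5 per m²

density ≈ 8.5 periwinkles per m²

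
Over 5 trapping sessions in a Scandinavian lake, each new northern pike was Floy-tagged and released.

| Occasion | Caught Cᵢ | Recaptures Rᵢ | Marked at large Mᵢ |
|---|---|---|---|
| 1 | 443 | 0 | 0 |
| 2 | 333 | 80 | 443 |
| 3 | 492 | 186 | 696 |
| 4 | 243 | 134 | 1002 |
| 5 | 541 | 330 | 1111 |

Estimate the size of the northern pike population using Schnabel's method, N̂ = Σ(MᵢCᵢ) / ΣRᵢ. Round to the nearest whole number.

Σ MᵢCᵢ = 0·443 + 443·333 + 696·492 + 1002·243 + 1111·541 = 0 + 147519 + 342432 + 243486 + 601051 = 1334488
Σ Rᵢ = 0 + 80 + 186 + 134 + 330 = 730
N̂ = 1334488 / 730 ≈ 1828.1 → 1828

N ≈ 1828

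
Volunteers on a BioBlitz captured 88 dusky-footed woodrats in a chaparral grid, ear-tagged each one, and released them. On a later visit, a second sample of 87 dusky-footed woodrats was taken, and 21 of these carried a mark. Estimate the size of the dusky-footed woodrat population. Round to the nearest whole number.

N = (88 × 87) / 21 = 7656 / 21 ≈ 364.6 → 365

N ≈ 365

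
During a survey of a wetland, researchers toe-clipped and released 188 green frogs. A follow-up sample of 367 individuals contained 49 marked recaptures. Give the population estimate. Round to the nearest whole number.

N ≈ 1408

The marked fraction in the recapture sample should equal the marked fraction in the population: 49/367 = 188/N.
N = (188 × 367) / 49 = 68996 / 49 ≈ 1408.1 → 1408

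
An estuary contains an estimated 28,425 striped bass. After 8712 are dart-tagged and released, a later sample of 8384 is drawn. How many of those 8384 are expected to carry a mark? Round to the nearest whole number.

expected recaptures ≈ 2570

Expected recaptures E[R] = M·C / N.
E[R] = 8712 × 8384 / 28425 = 73041408 / 28425 ≈ 2569.6 → 2570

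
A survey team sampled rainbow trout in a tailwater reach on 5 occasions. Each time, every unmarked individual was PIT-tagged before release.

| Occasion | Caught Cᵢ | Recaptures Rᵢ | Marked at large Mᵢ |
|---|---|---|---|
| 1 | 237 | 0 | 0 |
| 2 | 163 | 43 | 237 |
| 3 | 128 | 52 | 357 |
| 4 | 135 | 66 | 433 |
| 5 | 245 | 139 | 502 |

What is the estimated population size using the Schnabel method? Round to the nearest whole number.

Σ MᵢCᵢ = 0·237 + 237·163 + 357·128 + 433·135 + 502·245 = 0 + 38631 + 45696 + 58455 + 122990 = 265772
Σ Rᵢ = 0 + 43 + 52 + 66 + 139 = 300
N̂ = 265772 / 300 ≈ 885.9 → 886

N ≈ 886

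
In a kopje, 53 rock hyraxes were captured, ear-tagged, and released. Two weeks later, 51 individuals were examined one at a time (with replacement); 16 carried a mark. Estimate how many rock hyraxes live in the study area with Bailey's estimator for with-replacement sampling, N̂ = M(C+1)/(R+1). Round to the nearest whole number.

N ≈ 162

N̂ = 53·(51+1)/(16+1) = 53·52/17 = 2756/17 ≈ 162.1 → 162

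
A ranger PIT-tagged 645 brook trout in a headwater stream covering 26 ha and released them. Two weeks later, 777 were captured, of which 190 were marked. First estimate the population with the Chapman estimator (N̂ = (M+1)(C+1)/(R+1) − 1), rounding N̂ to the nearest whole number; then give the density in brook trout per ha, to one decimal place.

density ≈ 101.2 brook trout per ha

N̂ = 646·778/191 − 1 = 502588/191 − 1 ≈ 2630.4 → 2630
Density = N̂ / area = 2630 / 26 ≈ 101.15 → 101.2 per ha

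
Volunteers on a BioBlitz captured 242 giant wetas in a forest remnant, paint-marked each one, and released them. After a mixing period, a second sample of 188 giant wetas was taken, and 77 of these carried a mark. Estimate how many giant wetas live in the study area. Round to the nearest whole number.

N = (242 × 188) / 77 = 45496 / 77 ≈ 590.9 → 591

N ≈ 591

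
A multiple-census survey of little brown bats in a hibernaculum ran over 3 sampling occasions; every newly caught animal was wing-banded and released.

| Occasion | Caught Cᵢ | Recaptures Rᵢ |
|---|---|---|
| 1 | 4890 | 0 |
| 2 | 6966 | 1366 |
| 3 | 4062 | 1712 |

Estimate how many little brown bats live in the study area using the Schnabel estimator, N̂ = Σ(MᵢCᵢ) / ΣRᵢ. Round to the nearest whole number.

N ≈ 24,910

Marked at large before each occasion: Mᵢ = Σⱼ<ᵢ (Cⱼ − Rⱼ) → M1=0, M2=4890, M3=10490
Σ MᵢCᵢ = 0·4890 + 4890·6966 + 10490·4062 = 0 + 34063740 + 42610380 = 76674120
Σ Rᵢ = 0 + 1366 + 1712 = 3078
N̂ = 76674120 / 3078 ≈ 24910.4 → 24910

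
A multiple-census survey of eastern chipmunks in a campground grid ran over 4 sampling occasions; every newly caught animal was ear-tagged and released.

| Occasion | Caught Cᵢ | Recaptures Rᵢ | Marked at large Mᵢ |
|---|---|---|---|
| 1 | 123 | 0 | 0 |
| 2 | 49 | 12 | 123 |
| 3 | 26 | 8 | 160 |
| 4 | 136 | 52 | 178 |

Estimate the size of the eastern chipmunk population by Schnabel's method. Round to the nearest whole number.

Σ MᵢCᵢ = 0·123 + 123·49 + 160·26 + 178·136 = 0 + 6027 + 4160 + 24208 = 34395
Σ Rᵢ = 0 + 12 + 8 + 52 = 72
N̂ = 34395 / 72 ≈ 477.7 → 478

N ≈ 478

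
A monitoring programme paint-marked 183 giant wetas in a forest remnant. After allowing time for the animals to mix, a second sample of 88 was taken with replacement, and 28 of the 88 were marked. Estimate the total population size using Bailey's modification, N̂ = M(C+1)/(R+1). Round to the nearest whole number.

N ≈ 562

N̂ = 183·(88+1)/(28+1) = 183·89/29 = 16287/29 ≈ 561.6 → 562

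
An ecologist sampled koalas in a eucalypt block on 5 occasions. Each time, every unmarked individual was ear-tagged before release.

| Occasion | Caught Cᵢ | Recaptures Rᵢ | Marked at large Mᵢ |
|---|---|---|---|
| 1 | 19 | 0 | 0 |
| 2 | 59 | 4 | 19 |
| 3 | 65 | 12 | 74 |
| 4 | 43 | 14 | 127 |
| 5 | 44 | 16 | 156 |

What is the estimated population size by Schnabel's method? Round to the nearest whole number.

Σ MᵢCᵢ = 0·19 + 19·59 + 74·65 + 127·43 + 156·44 = 0 + 1121 + 4810 + 5461 + 6864 = 18256
Σ Rᵢ = 0 + 4 + 12 + 14 + 16 = 46
N̂ = 18256 / 46 ≈ 396.9 → 397

N ≈ 397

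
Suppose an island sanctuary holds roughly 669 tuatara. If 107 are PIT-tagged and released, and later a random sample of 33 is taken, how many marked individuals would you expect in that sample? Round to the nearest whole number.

expected recaptures ≈ 5

The marked fraction of the population is 107/669, so in a sample of 33 expect C·(M/N) marked.
E[R] = 107 × 33 / 669 = 3531 / 669 ≈ 5.3 → 5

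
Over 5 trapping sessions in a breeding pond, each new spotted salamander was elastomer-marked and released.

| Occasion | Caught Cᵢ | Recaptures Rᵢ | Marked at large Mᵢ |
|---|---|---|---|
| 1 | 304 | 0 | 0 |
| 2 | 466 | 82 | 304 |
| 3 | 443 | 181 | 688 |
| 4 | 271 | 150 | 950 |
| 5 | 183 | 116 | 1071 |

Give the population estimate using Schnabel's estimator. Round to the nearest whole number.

N ≈ 1701

Σ MᵢCᵢ = 0·304 + 304·466 + 688·443 + 950·271 + 1071·183 = 0 + 141664 + 304784 + 257450 + 195993 = 899891
Σ Rᵢ = 0 + 82 + 181 + 150 + 116 = 529
N̂ = 899891 / 529 ≈ 1701.1 → 1701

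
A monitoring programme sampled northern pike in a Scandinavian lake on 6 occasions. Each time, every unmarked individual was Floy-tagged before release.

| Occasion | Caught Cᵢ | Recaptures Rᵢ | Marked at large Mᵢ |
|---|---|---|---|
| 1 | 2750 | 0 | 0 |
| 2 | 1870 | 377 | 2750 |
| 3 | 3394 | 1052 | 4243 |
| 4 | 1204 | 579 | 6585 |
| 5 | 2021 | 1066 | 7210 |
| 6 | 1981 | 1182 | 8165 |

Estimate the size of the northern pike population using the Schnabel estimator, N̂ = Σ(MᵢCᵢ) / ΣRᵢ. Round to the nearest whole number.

N ≈ 13,679

Σ MᵢCᵢ = 0·2750 + 2750·1870 + 4243·3394 + 6585·1204 + 7210·2021 + 8165·1981 = 0 + 5142500 + 14400742 + 7928340 + 14571410 + 16174865 = 58217857
Σ Rᵢ = 0 + 377 + 1052 + 579 + 1066 + 1182 = 4256
N̂ = 58217857 / 4256 ≈ 13679.0 → 13679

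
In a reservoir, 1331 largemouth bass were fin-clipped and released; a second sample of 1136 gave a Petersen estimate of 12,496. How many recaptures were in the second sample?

R = 121

From N = M·C/R: R = M·C / N = 1331·1136 / 12496 = 1512016 / 12496 = 121.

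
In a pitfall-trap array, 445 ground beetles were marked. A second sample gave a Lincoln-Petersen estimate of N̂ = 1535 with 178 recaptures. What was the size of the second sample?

From N = M·C/R: C = N·R / M = 1535·178 / 445 = 273230 / 445 = 614.

C = 614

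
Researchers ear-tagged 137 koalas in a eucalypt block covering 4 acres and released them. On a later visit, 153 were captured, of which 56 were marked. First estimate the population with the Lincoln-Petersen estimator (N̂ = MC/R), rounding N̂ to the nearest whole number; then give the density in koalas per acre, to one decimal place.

N̂ = 137·153/56 = 20961/56 ≈ 374.3 → 374
Density = N̂ / area = 374 / 4 ≈ 93.50 → 93.5 per acre

density ≈ 93.5 koalas per acre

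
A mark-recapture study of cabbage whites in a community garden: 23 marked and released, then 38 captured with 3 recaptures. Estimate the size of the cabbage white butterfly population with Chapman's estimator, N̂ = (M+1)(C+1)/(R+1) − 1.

N̂ = (23+1)(38+1)/(3+1) − 1 = 24·39/4 − 1
= 936/4 − 1 = 234 − 1 = 233

N = 233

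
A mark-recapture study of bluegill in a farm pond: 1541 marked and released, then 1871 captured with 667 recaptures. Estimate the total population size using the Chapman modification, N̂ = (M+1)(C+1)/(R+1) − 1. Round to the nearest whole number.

N ≈ 4320

N̂ = (1541+1)(1871+1)/(667+1) − 1 = 1542·1872/668 − 1
= 2886624/668 − 1 ≈ 4321.3 − 1 ≈ 4320.3 → 4320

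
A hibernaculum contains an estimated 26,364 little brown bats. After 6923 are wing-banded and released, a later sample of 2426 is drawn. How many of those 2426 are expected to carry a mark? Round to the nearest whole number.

Expected recaptures E[R] = M·C / N.
E[R] = 6923 × 2426 / 26364 = 16795198 / 26364 ≈ 637.1 → 637

expected recaptures ≈ 637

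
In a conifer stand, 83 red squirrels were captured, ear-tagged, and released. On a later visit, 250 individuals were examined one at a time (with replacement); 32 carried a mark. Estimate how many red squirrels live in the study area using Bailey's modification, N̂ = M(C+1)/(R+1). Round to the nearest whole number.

N̂ = 83·(250+1)/(32+1) = 83·251/33 = 20833/33 ≈ 631.3 → 631

N ≈ 631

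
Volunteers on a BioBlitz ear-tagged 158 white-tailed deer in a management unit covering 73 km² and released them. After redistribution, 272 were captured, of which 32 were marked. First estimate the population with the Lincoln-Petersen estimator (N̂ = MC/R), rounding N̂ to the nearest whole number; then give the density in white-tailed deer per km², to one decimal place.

density ≈ 18.4 white-tailed deer per km²

N̂ = 158·272/32 = 42976/32 = 1343
Density = N̂ / area = 1343 / 73 ≈ 18.40 → 18.4 per km²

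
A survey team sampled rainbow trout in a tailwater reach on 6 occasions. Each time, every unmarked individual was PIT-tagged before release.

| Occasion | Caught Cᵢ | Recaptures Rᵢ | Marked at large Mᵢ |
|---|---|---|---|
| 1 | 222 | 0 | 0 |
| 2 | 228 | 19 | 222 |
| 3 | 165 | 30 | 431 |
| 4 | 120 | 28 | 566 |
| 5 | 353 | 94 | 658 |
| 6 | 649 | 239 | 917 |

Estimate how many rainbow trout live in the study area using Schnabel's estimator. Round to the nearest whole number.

N ≈ 2481

Σ MᵢCᵢ = 0·222 + 222·228 + 431·165 + 566·120 + 658·353 + 917·649 = 0 + 50616 + 71115 + 67920 + 232274 + 595133 = 1017058
Σ Rᵢ = 0 + 19 + 30 + 28 + 94 + 239 = 410
N̂ = 1017058 / 410 ≈ 2480.6 → 2481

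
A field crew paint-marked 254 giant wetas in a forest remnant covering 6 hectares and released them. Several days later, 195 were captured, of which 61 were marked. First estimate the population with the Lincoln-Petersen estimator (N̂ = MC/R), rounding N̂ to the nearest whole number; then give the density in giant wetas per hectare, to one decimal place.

N̂ = 254·195/61 = 49530/61 ≈ 812.0 → 812
Density = N̂ / area = 812 / 6 ≈ 135.33 → 135.3 per hectare

density ≈ 135.3 giant wetas per hectare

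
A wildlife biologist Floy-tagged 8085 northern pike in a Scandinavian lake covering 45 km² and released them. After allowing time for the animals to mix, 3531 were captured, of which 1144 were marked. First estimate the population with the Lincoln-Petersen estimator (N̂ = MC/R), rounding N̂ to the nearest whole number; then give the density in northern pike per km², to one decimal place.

density ≈ 554.6 northern pike per km²

N̂ = 8085·3531/1144 = 28548135/1144 ≈ 24954.7 → 24955
Density = N̂ / area = 24955 / 45 ≈ 554.56 → 554.6 per km²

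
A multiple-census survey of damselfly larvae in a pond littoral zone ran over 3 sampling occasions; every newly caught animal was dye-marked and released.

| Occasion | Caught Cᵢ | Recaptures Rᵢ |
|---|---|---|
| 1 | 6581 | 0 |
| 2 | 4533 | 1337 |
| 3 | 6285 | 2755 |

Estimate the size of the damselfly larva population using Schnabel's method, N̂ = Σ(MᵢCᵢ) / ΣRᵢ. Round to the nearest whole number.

N ≈ 22,307

Marked at large before each occasion: Mᵢ = Σⱼ<ᵢ (Cⱼ − Rⱼ) → M1=0, M2=6581, M3=9777
Σ MᵢCᵢ = 0·6581 + 6581·4533 + 9777·6285 = 0 + 29831673 + 61448445 = 91280118
Σ Rᵢ = 0 + 1337 + 2755 = 4092
N̂ = 91280118 / 4092 ≈ 22307.0 → 22307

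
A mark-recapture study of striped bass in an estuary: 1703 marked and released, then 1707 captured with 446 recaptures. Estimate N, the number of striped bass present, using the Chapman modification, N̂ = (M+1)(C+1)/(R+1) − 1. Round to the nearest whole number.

N̂ = (1703+1)(1707+1)/(446+1) − 1 = 1704·1708/447 − 1
= 2910432/447 − 1 ≈ 6511.0 − 1 ≈ 6510.0 → 6510

N ≈ 6510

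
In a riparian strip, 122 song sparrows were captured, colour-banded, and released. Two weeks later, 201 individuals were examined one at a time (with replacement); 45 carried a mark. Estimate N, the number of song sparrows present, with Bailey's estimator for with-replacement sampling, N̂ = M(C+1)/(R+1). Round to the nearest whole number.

N̂ = 122·(201+1)/(45+1) = 122·202/46 = 24644/46 ≈ 535.7 → 536

N ≈ 536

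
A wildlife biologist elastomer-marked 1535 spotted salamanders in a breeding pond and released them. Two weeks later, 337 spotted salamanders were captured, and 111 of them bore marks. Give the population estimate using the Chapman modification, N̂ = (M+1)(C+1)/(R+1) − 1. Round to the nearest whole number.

N ≈ 4634

N̂ = (1535+1)(337+1)/(111+1) − 1 = 1536·338/112 − 1
= 519168/112 − 1 ≈ 4635.4 − 1 ≈ 4634.4 → 4634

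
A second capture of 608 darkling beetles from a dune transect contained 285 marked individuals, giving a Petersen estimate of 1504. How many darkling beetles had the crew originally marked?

From N = M·C/R: M = N·R / C = 1504·285 / 608 = 428640 / 608 = 705.

M = 705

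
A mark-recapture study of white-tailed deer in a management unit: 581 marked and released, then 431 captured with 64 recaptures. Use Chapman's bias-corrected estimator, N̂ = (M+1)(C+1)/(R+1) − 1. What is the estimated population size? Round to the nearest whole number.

N ≈ 3867

N̂ = (581+1)(431+1)/(64+1) − 1 = 582·432/65 − 1
= 251424/65 − 1 ≈ 3868.1 − 1 ≈ 3867.1 → 3867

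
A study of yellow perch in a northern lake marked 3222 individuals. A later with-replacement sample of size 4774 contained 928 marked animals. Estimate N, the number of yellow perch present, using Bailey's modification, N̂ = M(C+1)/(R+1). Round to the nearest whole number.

N̂ = 3222·(4774+1)/(928+1) = 3222·4775/929 = 15385050/929 ≈ 16560.9 → 16561

N ≈ 16,561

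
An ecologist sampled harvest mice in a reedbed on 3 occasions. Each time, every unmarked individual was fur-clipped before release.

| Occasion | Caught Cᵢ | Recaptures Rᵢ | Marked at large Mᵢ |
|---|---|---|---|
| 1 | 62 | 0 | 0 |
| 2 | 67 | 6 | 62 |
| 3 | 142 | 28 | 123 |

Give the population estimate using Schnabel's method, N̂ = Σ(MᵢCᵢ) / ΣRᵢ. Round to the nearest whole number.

N ≈ 636

Σ MᵢCᵢ = 0·62 + 62·67 + 123·142 = 0 + 4154 + 17466 = 21620
Σ Rᵢ = 0 + 6 + 28 = 34
N̂ = 21620 / 34 ≈ 635.9 → 636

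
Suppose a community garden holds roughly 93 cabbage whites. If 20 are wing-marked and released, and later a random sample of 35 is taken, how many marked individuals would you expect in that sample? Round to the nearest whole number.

The marked fraction of the population is 20/93, so in a sample of 35 expect C·(M/N) marked.
E[R] = 20 × 35 / 93 = 700 / 93 ≈ 7.5 → 8

expected recaptures ≈ 8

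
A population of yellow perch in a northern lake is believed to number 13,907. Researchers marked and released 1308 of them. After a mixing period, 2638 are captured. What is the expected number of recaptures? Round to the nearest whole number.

Expected recaptures E[R] = M·C / N.
E[R] = 1308 × 2638 / 13907 = 3450504 / 13907 ≈ 248.1 → 248

expected recaptures ≈ 248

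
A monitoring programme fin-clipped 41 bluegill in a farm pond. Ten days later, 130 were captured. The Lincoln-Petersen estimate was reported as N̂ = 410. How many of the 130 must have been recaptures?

From N = M·C/R: R = M·C / N = 41·130 / 410 = 5330 / 410 = 13.

R = 13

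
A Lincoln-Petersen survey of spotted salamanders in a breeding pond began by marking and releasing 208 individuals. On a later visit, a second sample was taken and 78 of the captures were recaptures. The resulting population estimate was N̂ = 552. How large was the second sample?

From N = M·C/R: C = N·R / M = 552·78 / 208 = 43056 / 208 = 207.

C = 207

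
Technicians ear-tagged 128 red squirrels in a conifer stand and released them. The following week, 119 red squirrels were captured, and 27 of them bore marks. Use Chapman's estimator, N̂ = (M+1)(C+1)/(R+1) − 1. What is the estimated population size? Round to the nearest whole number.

N̂ = (128+1)(119+1)/(27+1) − 1 = 129·120/28 − 1
= 15480/28 − 1 ≈ 552.9 − 1 ≈ 551.9 → 552

N ≈ 552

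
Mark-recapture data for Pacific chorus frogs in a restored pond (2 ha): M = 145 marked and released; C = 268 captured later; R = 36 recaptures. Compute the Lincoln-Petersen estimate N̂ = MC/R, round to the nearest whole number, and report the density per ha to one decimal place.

N̂ = 145·268/36 = 38860/36 ≈ 1079.4 → 1079
Density = N̂ / area = 1079 / 2 ≈ 539.50 → 539.5 per ha

density ≈ 539.5 Pacific chorus frogs per ha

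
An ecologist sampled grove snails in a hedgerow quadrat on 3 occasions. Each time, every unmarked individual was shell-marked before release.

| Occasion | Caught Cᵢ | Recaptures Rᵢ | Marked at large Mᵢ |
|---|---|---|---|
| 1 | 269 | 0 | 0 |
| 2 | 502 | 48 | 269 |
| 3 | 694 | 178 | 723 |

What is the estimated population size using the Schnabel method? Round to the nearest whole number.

N ≈ 2818

Σ MᵢCᵢ = 0·269 + 269·502 + 723·694 = 0 + 135038 + 501762 = 636800
Σ Rᵢ = 0 + 48 + 178 = 226
N̂ = 636800 / 226 ≈ 2817.7 → 2818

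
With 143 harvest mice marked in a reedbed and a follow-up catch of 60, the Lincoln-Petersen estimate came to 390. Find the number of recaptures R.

From N = M·C/R: R = M·C / N = 143·60 / 390 = 8580 / 390 = 22.

R = 22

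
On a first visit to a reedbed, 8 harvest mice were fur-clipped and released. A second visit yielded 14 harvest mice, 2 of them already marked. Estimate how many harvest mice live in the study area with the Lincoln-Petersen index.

N = 56

N = (8 × 14) / 2 = 112 / 2 = 56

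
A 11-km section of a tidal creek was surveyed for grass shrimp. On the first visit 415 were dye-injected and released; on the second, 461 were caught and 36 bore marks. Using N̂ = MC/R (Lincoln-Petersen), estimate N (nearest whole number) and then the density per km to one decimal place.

density ≈ 483.1 grass shrimp per km

N̂ = 415·461/36 = 191315/36 ≈ 5314.3 → 5314
Density = N̂ / area = 5314 / 11 ≈ 483.09 → 483.1 per km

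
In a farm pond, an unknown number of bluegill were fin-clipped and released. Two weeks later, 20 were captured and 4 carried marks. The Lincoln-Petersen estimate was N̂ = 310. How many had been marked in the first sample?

From N = M·C/R: M = N·R / C = 310·4 / 20 = 1240 / 20 = 62.

M = 62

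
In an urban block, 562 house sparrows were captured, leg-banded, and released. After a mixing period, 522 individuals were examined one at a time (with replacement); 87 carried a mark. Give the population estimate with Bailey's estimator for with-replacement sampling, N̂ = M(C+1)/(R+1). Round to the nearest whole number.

N̂ = 562·(522+1)/(87+1) = 562·523/88 = 293926/88 ≈ 3340.1 → 3340

N ≈ 3340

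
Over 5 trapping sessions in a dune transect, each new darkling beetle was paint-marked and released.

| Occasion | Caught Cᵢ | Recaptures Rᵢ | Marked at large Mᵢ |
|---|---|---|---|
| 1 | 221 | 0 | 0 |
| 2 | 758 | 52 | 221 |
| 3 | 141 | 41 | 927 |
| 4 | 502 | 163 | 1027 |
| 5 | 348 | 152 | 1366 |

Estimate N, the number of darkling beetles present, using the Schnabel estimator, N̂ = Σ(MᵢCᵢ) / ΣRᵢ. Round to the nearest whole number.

Σ MᵢCᵢ = 0·221 + 221·758 + 927·141 + 1027·502 + 1366·348 = 0 + 167518 + 130707 + 515554 + 475368 = 1289147
Σ Rᵢ = 0 + 52 + 41 + 163 + 152 = 408
N̂ = 1289147 / 408 ≈ 3159.7 → 3160

N ≈ 3160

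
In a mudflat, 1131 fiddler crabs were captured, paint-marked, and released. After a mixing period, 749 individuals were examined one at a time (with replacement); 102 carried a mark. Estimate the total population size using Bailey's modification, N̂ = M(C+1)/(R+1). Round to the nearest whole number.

N ≈ 8235

N̂ = 1131·(749+1)/(102+1) = 1131·750/103 = 848250/103 ≈ 8235.4 → 8235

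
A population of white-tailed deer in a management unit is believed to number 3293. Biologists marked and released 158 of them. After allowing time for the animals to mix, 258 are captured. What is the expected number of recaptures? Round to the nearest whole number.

Expected recaptures E[R] = M·C / N.
E[R] = 158 × 258 / 3293 = 40764 / 3293 ≈ 12.4 → 12

expected recaptures ≈ 12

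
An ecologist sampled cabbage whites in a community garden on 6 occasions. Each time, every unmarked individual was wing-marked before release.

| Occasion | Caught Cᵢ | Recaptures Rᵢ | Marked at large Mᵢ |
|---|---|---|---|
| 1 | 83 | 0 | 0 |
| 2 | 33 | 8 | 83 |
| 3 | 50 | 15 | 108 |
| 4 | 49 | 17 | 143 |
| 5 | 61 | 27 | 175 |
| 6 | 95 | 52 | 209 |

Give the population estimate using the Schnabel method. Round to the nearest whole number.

Σ MᵢCᵢ = 0·83 + 83·33 + 108·50 + 143·49 + 175·61 + 209·95 = 0 + 2739 + 5400 + 7007 + 10675 + 19855 = 45676
Σ Rᵢ = 0 + 8 + 15 + 17 + 27 + 52 = 119
N̂ = 45676 / 119 ≈ 383.8 → 384

N ≈ 384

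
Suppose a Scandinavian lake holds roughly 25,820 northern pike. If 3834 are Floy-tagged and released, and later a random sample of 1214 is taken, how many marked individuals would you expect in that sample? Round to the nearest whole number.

expected recaptures ≈ 180

Expected recaptures E[R] = M·C / N.
E[R] = 3834 × 1214 / 25820 = 4654476 / 25820 ≈ 180.3 → 180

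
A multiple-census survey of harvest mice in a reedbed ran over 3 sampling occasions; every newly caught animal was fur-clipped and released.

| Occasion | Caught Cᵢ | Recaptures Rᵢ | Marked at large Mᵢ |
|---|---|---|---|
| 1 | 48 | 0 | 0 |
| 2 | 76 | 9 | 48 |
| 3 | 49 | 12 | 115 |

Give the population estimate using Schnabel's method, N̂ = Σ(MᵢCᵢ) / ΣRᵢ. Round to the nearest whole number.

N ≈ 442

Σ MᵢCᵢ = 0·48 + 48·76 + 115·49 = 0 + 3648 + 5635 = 9283
Σ Rᵢ = 0 + 9 + 12 = 21
N̂ = 9283 / 21 ≈ 442.0 → 442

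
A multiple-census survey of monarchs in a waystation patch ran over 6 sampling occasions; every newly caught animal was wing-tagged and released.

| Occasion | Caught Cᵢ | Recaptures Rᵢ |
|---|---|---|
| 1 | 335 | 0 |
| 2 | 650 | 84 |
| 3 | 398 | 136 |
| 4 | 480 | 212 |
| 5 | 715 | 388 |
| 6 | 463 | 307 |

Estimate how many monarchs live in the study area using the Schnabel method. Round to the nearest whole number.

Marked at large before each occasion: Mᵢ = Σⱼ<ᵢ (Cⱼ − Rⱼ) → M1=0, M2=335, M3=901, M4=1163, M5=1431, M6=1758
Σ MᵢCᵢ = 0·335 + 335·650 + 901·398 + 1163·480 + 1431·715 + 1758·463 = 0 + 217750 + 358598 + 558240 + 1023165 + 813954 = 2971707
Σ Rᵢ = 0 + 84 + 136 + 212 + 388 + 307 = 1127
N̂ = 2971707 / 1127 ≈ 2636.8 → 2637

N ≈ 2637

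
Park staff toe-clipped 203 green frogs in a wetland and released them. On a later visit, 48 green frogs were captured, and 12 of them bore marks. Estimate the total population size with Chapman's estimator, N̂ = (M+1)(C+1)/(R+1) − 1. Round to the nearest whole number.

N̂ = (203+1)(48+1)/(12+1) − 1 = 204·49/13 − 1
= 9996/13 − 1 ≈ 768.9 − 1 ≈ 767.9 → 768

N ≈ 768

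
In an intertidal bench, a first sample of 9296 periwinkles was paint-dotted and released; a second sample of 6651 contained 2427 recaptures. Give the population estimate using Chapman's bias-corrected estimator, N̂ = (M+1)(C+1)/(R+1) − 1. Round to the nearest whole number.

N ≈ 25,470

N̂ = (9296+1)(6651+1)/(2427+1) − 1 = 9297·6652/2428 − 1
= 61843644/2428 − 1 ≈ 25471.0 − 1 ≈ 25470.0 → 25470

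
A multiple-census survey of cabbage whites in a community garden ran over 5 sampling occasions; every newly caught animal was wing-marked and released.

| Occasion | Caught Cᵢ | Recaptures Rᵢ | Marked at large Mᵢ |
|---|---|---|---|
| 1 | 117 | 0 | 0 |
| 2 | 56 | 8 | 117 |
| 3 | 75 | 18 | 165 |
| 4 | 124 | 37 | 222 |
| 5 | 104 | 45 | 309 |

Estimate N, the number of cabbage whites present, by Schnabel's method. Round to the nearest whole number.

Σ MᵢCᵢ = 0·117 + 117·56 + 165·75 + 222·124 + 309·104 = 0 + 6552 + 12375 + 27528 + 32136 = 78591
Σ Rᵢ = 0 + 8 + 18 + 37 + 45 = 108
N̂ = 78591 / 108 ≈ 727.7 → 728

N ≈ 728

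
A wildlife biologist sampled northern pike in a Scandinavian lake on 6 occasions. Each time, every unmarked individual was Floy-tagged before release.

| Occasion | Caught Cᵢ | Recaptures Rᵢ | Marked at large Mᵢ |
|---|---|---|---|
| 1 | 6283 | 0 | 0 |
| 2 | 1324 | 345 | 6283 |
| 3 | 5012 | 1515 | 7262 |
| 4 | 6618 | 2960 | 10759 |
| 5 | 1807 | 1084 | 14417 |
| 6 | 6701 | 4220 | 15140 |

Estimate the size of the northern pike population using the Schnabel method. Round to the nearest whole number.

Σ MᵢCᵢ = 0·6283 + 6283·1324 + 7262·5012 + 10759·6618 + 14417·1807 + 15140·6701 = 0 + 8318692 + 36397144 + 71203062 + 26051519 + 101453140 = 243423557
Σ Rᵢ = 0 + 345 + 1515 + 2960 + 1084 + 4220 = 10124
N̂ = 243423557 / 10124 ≈ 24044.2 → 24044

N ≈ 24,044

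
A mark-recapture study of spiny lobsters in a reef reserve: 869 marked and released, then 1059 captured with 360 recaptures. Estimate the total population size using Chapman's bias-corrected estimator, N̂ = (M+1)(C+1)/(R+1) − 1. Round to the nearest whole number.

N̂ = (869+1)(1059+1)/(360+1) − 1 = 870·1060/361 − 1
= 922200/361 − 1 ≈ 2554.6 − 1 ≈ 2553.6 → 2554

N ≈ 2554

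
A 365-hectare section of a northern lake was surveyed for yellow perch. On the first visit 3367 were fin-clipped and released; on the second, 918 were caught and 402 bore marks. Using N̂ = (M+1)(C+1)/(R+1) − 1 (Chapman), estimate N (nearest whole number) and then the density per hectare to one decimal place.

N̂ = 3368·919/403 − 1 = 3095192/403 − 1 ≈ 7679.4 → 7679
Density = N̂ / area = 7679 / 365 ≈ 21.04 → 21.0 per hectare

density ≈ 21.0 yellow perch per hectare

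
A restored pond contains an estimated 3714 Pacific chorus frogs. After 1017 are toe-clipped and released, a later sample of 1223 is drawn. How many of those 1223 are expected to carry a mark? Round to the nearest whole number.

expected recaptures ≈ 335

Expected recaptures E[R] = M·C / N.
E[R] = 1017 × 1223 / 3714 = 1243791 / 3714 ≈ 334.9 → 335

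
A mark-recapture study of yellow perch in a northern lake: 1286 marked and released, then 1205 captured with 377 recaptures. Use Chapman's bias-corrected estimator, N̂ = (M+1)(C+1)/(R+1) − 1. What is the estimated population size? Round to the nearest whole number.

N ≈ 4105

N̂ = (1286+1)(1205+1)/(377+1) − 1 = 1287·1206/378 − 1
= 1552122/378 − 1 ≈ 4106.1 − 1 ≈ 4105.1 → 4105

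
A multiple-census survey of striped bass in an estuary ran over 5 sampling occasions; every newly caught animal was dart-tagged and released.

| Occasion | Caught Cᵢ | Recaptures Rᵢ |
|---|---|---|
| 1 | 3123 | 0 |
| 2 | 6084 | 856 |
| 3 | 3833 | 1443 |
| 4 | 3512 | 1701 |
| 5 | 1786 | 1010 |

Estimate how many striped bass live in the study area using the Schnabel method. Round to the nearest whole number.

Marked at large before each occasion: Mᵢ = Σⱼ<ᵢ (Cⱼ − Rⱼ) → M1=0, M2=3123, M3=8351, M4=10741, M5=12552
Σ MᵢCᵢ = 0·3123 + 3123·6084 + 8351·3833 + 10741·3512 + 12552·1786 = 0 + 19000332 + 32009383 + 37722392 + 22417872 = 111149979
Σ Rᵢ = 0 + 856 + 1443 + 1701 + 1010 = 5010
N̂ = 111149979 / 5010 ≈ 22185.6 → 22186

N ≈ 22,186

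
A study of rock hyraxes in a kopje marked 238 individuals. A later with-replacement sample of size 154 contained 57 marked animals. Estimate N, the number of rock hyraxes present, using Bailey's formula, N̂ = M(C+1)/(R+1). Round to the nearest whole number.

N ≈ 636

N̂ = 238·(154+1)/(57+1) = 238·155/58 = 36890/58 ≈ 636.0 → 636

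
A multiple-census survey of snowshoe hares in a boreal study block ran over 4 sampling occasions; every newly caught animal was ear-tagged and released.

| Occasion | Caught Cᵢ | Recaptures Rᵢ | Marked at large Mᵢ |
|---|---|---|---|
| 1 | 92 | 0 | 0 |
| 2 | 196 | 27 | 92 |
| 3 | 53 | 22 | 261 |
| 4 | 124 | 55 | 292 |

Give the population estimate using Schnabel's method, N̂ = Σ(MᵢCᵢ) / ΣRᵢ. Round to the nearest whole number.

N ≈ 655

Σ MᵢCᵢ = 0·92 + 92·196 + 261·53 + 292·124 = 0 + 18032 + 13833 + 36208 = 68073
Σ Rᵢ = 0 + 27 + 22 + 55 = 104
N̂ = 68073 / 104 ≈ 654.5 → 655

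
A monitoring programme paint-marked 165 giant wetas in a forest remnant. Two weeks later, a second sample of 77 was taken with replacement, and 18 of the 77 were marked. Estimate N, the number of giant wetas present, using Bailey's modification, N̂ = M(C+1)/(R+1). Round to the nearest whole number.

N ≈ 677

N̂ = 165·(77+1)/(18+1) = 165·78/19 = 12870/19 ≈ 677.4 → 677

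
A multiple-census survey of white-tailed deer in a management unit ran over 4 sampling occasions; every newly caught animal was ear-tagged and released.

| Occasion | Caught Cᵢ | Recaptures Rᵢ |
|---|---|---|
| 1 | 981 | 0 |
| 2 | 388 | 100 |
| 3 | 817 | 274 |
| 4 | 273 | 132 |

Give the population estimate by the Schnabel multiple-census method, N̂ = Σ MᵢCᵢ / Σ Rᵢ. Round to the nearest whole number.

N ≈ 3779

Marked at large before each occasion: Mᵢ = Σⱼ<ᵢ (Cⱼ − Rⱼ) → M1=0, M2=981, M3=1269, M4=1812
Σ MᵢCᵢ = 0·981 + 981·388 + 1269·817 + 1812·273 = 0 + 380628 + 1036773 + 494676 = 1912077
Σ Rᵢ = 0 + 100 + 274 + 132 = 506
N̂ = 1912077 / 506 ≈ 3778.8 → 3779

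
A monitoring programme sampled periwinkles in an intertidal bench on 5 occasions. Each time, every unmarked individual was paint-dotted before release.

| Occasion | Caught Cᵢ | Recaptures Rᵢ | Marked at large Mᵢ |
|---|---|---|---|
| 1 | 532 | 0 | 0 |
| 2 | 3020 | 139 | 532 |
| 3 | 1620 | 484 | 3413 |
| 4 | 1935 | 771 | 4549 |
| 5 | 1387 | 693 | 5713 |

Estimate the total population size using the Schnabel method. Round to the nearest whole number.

N ≈ 11,434

Σ MᵢCᵢ = 0·532 + 532·3020 + 3413·1620 + 4549·1935 + 5713·1387 = 0 + 1606640 + 5529060 + 8802315 + 7923931 = 23861946
Σ Rᵢ = 0 + 139 + 484 + 771 + 693 = 2087
N̂ = 23861946 / 2087 ≈ 11433.6 → 11434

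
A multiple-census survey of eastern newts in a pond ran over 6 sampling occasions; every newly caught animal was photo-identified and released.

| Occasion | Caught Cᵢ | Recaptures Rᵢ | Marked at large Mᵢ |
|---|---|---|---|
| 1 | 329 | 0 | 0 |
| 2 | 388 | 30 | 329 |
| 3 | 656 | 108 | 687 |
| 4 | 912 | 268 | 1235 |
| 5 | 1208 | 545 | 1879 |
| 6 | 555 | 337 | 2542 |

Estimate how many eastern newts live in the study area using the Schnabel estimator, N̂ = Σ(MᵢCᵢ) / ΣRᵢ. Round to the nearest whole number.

N ≈ 4181

Σ MᵢCᵢ = 0·329 + 329·388 + 687·656 + 1235·912 + 1879·1208 + 2542·555 = 0 + 127652 + 450672 + 1126320 + 2269832 + 1410810 = 5385286
Σ Rᵢ = 0 + 30 + 108 + 268 + 545 + 337 = 1288
N̂ = 5385286 / 1288 ≈ 4181.1 → 4181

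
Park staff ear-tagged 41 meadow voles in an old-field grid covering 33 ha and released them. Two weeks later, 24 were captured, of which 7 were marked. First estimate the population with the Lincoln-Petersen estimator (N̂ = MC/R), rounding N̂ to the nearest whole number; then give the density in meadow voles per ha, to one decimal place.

density ≈ 4.3 meadow voles per ha

N̂ = 41·24/7 = 984/7 ≈ 140.6 → 141
Density = N̂ / area = 141 / 33 ≈ 4.27 → 4.3 per ha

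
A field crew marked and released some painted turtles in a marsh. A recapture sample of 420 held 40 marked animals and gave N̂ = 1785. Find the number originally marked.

From N = M·C/R: M = N·R / C = 1785·40 / 420 = 71400 / 420 = 170.

M = 170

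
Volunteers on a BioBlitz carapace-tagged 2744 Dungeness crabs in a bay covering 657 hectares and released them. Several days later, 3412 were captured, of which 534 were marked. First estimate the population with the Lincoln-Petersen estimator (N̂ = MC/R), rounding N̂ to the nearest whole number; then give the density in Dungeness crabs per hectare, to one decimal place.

density ≈ 26.7 Dungeness crabs per hectare

N̂ = 2744·3412/534 = 9362528/534 ≈ 17532.8 → 17533
Density = N̂ / area = 17533 / 657 ≈ 26.69 → 26.7 per hectare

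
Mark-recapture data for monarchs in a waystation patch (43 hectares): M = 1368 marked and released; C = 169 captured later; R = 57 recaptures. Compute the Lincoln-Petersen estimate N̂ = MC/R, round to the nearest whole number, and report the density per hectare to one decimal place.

N̂ = 1368·169/57 = 231192/57 = 4056
Density = N̂ / area = 4056 / 43 ≈ 94.33 → 94.3 per hectare

density ≈ 94.3 monarchs per hectare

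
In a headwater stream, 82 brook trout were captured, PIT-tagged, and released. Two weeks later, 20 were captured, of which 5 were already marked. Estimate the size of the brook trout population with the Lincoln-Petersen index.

N = 328

Lincoln-Petersen assumes M/N = R/C, so N = M·C / R.
N = (82 × 20) / 5 = 1640 / 5 = 328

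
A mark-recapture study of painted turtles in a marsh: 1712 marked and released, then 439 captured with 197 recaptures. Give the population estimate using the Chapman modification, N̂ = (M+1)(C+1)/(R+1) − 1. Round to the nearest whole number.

N̂ = (1712+1)(439+1)/(197+1) − 1 = 1713·440/198 − 1
= 753720/198 − 1 ≈ 3806.7 − 1 ≈ 3805.7 → 3806

N ≈ 3806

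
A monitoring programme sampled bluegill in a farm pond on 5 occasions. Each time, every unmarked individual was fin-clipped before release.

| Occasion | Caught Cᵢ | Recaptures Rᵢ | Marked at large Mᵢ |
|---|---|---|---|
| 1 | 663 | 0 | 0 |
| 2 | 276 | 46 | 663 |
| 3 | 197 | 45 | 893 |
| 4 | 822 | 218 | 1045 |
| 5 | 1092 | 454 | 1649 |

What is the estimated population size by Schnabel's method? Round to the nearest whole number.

N ≈ 3956

Σ MᵢCᵢ = 0·663 + 663·276 + 893·197 + 1045·822 + 1649·1092 = 0 + 182988 + 175921 + 858990 + 1800708 = 3018607
Σ Rᵢ = 0 + 46 + 45 + 218 + 454 = 763
N̂ = 3018607 / 763 ≈ 3956.2 → 3956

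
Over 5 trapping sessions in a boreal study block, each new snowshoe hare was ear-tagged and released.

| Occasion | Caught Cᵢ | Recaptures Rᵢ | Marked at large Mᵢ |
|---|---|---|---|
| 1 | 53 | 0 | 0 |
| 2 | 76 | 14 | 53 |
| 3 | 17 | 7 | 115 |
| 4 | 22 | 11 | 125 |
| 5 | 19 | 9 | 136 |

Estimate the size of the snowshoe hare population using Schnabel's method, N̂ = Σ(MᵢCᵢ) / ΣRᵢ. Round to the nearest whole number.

N ≈ 276

Σ MᵢCᵢ = 0·53 + 53·76 + 115·17 + 125·22 + 136·19 = 0 + 4028 + 1955 + 2750 + 2584 = 11317
Σ Rᵢ = 0 + 14 + 7 + 11 + 9 = 41
N̂ = 11317 / 41 ≈ 276.0 → 276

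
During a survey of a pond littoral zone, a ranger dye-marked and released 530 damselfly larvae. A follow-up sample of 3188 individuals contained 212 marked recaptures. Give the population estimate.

Lincoln-Petersen assumes M/N = R/C, so N = M·C / R.
N = (530 × 3188) / 212 = 1689640 / 212 = 7970

N = 7970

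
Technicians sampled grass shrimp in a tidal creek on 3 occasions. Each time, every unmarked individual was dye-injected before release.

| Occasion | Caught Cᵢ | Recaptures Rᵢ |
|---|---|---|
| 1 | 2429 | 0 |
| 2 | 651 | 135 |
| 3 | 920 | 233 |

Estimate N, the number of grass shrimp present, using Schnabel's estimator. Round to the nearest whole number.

N ≈ 11,659

Marked at large before each occasion: Mᵢ = Σⱼ<ᵢ (Cⱼ − Rⱼ) → M1=0, M2=2429, M3=2945
Σ MᵢCᵢ = 0·2429 + 2429·651 + 2945·920 = 0 + 1581279 + 2709400 = 4290679
Σ Rᵢ = 0 + 135 + 233 = 368
N̂ = 4290679 / 368 ≈ 11659.45 → 11659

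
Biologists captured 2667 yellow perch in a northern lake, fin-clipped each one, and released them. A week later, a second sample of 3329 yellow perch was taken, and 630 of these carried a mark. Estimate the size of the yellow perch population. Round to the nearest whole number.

The marked fraction in the recapture sample should equal the marked fraction in the population: 630/3329 = 2667/N.
N = (2667 × 3329) / 630 = 8878443 / 630 ≈ 14092.8 → 14093

N ≈ 14,093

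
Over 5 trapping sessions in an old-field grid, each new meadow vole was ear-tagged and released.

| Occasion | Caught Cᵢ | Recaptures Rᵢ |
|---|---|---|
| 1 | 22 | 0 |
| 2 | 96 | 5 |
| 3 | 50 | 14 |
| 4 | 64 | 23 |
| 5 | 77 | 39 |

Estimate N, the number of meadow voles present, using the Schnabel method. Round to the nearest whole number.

Marked at large before each occasion: Mᵢ = Σⱼ<ᵢ (Cⱼ − Rⱼ) → M1=0, M2=22, M3=113, M4=149, M5=190
Σ MᵢCᵢ = 0·22 + 22·96 + 113·50 + 149·64 + 190·77 = 0 + 2112 + 5650 + 9536 + 14630 = 31928
Σ Rᵢ = 0 + 5 + 14 + 23 + 39 = 81
N̂ = 31928 / 81 ≈ 394.2 → 394

N ≈ 394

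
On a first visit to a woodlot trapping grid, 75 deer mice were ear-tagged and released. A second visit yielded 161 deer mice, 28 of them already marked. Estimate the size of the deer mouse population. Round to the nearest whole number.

The marked fraction in the recapture sample should equal the marked fraction in the population: 28/161 = 75/N.
N = (75 × 161) / 28 = 12075 / 28 ≈ 431.2 → 431

N ≈ 431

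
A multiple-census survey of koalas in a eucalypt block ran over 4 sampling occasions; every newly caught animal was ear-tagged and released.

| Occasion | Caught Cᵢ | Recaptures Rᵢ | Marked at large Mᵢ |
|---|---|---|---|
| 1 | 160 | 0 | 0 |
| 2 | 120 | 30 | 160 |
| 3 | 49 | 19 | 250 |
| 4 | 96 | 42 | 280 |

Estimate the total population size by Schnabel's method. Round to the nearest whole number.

N ≈ 641

Σ MᵢCᵢ = 0·160 + 160·120 + 250·49 + 280·96 = 0 + 19200 + 12250 + 26880 = 58330
Σ Rᵢ = 0 + 30 + 19 + 42 = 91
N̂ = 58330 / 91 ≈ 641.0 → 641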